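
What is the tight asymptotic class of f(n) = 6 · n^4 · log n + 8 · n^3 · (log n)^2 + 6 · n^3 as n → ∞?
f(n) ∈ Θ(n^4 · log n)

Compare the terms by growth order. For large n, n^a · (log n)^b dominates n^a' · (log n)^b' iff a > a', or (a = a' and b > b'). Ranking the 3 terms shows the dominant one is 6 · n^4 · log n. Hence f(n) ∈ Θ(n^4 · log n).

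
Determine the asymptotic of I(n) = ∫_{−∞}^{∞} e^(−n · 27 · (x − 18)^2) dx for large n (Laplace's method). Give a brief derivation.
I(n) = sqrt(π/(27n))

Here φ(x) = 27 · (x − 18)^2 has its unique minimum at x* = 18 with φ(x*) = 0 and φ''(x*) = 54. Laplace's method gives
  I(n) ~ e^(−n φ(x*)) · sqrt(2π / (n · φ''(x*))) = sqrt(2π / (54n)) = sqrt(π/(27n)).
This is exact: substituting u = (x − 18)·sqrt(27n) gives I(n) = (1/sqrt(27n)) ∫_{−∞}^{∞} e^(−u^2) du = sqrt(π/(27n)).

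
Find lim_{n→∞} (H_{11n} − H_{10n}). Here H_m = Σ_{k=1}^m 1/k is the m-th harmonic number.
lim = ln(11/10)

Euler-Maclaurin gives H_m = ln m + γ + 1/(2m) + O(1/m^2). The γ and O(1/m) terms cancel in the difference:
  H_{11n} − H_{10n} = ln(11n) − ln(10n) + O(1/n) = ln(11/10) + O(1/n).
Hence the limit is ln(11/10).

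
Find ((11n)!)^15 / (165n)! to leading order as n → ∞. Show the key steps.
((11n)!)^15/(165n)! ~ ((2π·11n)^(14/2) / sqrt(15)) · 15^(−15·11n)  →  0

Write N = 11n. Stirling: N! ~ sqrt(2π N)(N/e)^N and (15N)! ~ sqrt(2π·15N)·(15N/e)^(15N).
  (N!)^15/(15N)! ~ (2π N)^(15/2) (N/e)^(15N) / [sqrt(2π·15N) (15N/e)^(15N)]
     = (2π N)^(15/2) / sqrt(2π·15N) · (N/(15N))^(15N)
     = (2π N)^((15−1)/2) / sqrt(15) · 15^(−15N).
Since 15^15 > 1, the factor 15^(−15N) decays exponentially, so the ratio → 0. Substituting N = 11n gives the stated form.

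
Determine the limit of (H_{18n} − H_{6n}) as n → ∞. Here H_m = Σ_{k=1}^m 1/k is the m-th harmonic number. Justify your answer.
lim = ln(18/6) = ln 3

Euler-Maclaurin gives H_m = ln m + γ + 1/(2m) + O(1/m^2). The γ and O(1/m) terms cancel in the difference:
  H_{18n} − H_{6n} = ln(18n) − ln(6n) + O(1/n) = ln(18/6) + O(1/n).
Hence the limit is ln(18/6) = ln 3.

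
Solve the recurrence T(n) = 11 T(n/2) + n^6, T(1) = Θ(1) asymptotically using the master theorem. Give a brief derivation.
T(n) = Θ(n^6)

log_2 11 ≈ 3.459. f(n) = n^6 dominates n^(log_2 11) since 6 > 3.459, and the regularity condition a·f(n/b) = 11·(n/2)^6 = (11/64)·n^6 ≤ c·f(n) holds with c = 11/64 ≈ 0.172 < 1. So this is Case 3: T(n) = Θ(f(n)) = Θ(n^6).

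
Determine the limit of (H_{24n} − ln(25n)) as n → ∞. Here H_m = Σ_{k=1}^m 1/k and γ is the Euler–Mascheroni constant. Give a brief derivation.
lim = ln(24/25) + γ

By Euler-Maclaurin, H_m = ln m + γ + O(1/m). So
  H_{24n} − ln(25n) = ln(24n) + γ − ln(25n) + O(1/n)
                       = ln(24/25) + γ + O(1/n).
Hence the limit is ln(24/25) + γ.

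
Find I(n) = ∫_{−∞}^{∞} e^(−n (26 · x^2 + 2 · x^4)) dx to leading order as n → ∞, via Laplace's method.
I(n) ~ sqrt(π/(26n))

φ(x) = 26 · x^2 + 2 · x^4 has its unique global minimum at x* = 0 (since φ'(x) = 52x + 8x^3 = 0 only at x = 0 for real x with both coefficients positive, and φ → ∞ as |x| → ∞). At x* = 0, φ(0) = 0 and φ''(0) = 52. Laplace's method then gives
  I(n) ~ sqrt(2π / (n · φ''(0))) · e^(−n φ(0)) = sqrt(2π / (52n)) = sqrt(π/(26n)).
The 2 · x^4 term contributes only at subleading order (an O(1/n) relative correction).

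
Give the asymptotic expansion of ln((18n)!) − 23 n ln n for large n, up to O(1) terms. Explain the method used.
ln((18n)!) − 23 n ln n = −5 n ln n + 18(ln 18 − 1) n + (1/2) ln(2π·18n) + O(1/n)

Stirling: ln((18n)!) = 18n ln(18n) − 18n + (1/2) ln(2π·18n) + O(1/n).
Expand 18n ln(18n) = 18n (ln n + ln 18) = 18n ln n + 18n ln 18.
Subtract 23n ln n: leading term is (18 − 23) n ln n = −5 n ln n. The next term is 18n ln 18 − 18n = 18(ln 18 − 1) n. Then the (1/2) ln(2π·18n) correction.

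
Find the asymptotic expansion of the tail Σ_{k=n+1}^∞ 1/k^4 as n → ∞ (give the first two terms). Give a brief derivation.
Σ_{k>n} 1/k^4 = 1/(3 · n^3) − 1/(2 · n^4) + O(1/n^5)

Compare to the integral: ∫_{n}^∞ x^(−4) dx = [−x^(−3)/3]_{n}^∞ = 1/((4−1)·n^3). The Euler-Maclaurin correction adds −f(n)/2 = −1/(2·n^4). Euler-Maclaurin then gives
  Σ_{k>n} 1/k^4 = ∫_{n}^∞ dx/x^4 − 1/(2·n^4) + O(1/n^5).
(Equivalently this is ζ(4) − Σ_{k≤n} 1/k^4.)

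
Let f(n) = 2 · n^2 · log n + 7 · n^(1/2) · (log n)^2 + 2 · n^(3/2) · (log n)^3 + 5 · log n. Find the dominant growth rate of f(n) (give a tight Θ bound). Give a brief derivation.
f(n) ∈ Θ(n^2 · log n)

Compare the terms by growth order. For large n, n^a · (log n)^b dominates n^a' · (log n)^b' iff a > a', or (a = a' and b > b'). Ranking the 4 terms shows the dominant one is 2 · n^2 · log n. Hence f(n) ∈ Θ(n^2 · log n).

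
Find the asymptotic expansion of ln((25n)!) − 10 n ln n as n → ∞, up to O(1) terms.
ln((25n)!) − 10 n ln n = 15 n ln n + 25(ln 25 − 1) n + (1/2) ln(2π·25n) + O(1/n)

Stirling: ln((25n)!) = 25n ln(25n) − 25n + (1/2) ln(2π·25n) + O(1/n).
Expand 25n ln(25n) = 25n (ln n + ln 25) = 25n ln n + 25n ln 25.
Subtract 10n ln n: leading term is (25 − 10) n ln n = 15 n ln n. The next term is 25n ln 25 − 25n = 25(ln 25 − 1) n. Then the (1/2) ln(2π·25n) correction.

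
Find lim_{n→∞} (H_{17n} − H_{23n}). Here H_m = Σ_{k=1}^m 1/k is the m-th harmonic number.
lim = ln(17/23)

Euler-Maclaurin gives H_m = ln m + γ + 1/(2m) + O(1/m^2). The γ and O(1/m) terms cancel in the difference:
  H_{17n} − H_{23n} = ln(17n) − ln(23n) + O(1/n) = ln(17/23) + O(1/n).
Hence the limit is ln(17/23).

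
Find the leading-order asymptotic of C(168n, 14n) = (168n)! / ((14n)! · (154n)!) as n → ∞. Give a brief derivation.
C(168n, 14n) ~ (8916100448256/285311670611)^(14n) · sqrt(6/(11π·14n))

Write N = 14n. Apply Stirling to each factorial:
  (12N)! ~ sqrt(2π·12N) · (12N/e)^(12N),
  N! ~ sqrt(2π N) · (N/e)^N,
  (11N)! ~ sqrt(2π·11N) · (11N/e)^(11N).
The exponential factors combine to (12N)^(12N) / (N^N · (11N)^(11N)) = 12^(12N)/11^(11N) = (12^12/11^11)^N = (8916100448256/285311670611)^N.
The square-root prefactors combine to sqrt(2π·12N) / (sqrt(2π N)·sqrt(2π·11N)) = sqrt(12 / (2π·11·N)) = sqrt(6/(11π·14n)).
Substituting N = 14n: C(168n, 14n) ~ (8916100448256/285311670611)^(14n) · sqrt(6/(11π·14n)).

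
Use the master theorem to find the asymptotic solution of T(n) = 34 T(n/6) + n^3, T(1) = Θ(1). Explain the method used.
T(n) = Θ(n^3)

log_6 34 ≈ 1.968. f(n) = n^3 dominates n^(log_6 34) since 3 > 1.968, and the regularity condition a·f(n/b) = 34·(n/6)^3 = (34/216)·n^3 ≤ c·f(n) holds with c = 34/216 ≈ 0.157 < 1. So this is Case 3: T(n) = Θ(f(n)) = Θ(n^3).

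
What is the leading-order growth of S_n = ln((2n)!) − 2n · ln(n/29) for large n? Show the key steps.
S_n ~ 2n · (ln 58 − 1) + O(ln n)

Stirling: ln((2n)!) = 2n ln(2n) − 2n + O(ln n).
  S_n = 2n ln(2n) − 2n − 2n ln(n/29) + O(ln n)
      = 2n ln(2n) − 2n ln n + 2n ln 29 − 2n + O(ln n)
      = 2n ln 2 + 2n ln 29 − 2n + O(ln n)
      = 2n (ln 58 − 1) + O(ln n).
Numerically ln(58) − 1 ≈ 3.0604.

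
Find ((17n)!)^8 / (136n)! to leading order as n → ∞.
((17n)!)^8/(136n)! ~ ((2π·17n)^(7/2) / sqrt(8)) · 8^(−8·17n)  →  0

Write N = 17n. Stirling: N! ~ sqrt(2π N)(N/e)^N and (8N)! ~ sqrt(2π·8N)·(8N/e)^(8N).
  (N!)^8/(8N)! ~ (2π N)^(8/2) (N/e)^(8N) / [sqrt(2π·8N) (8N/e)^(8N)]
     = (2π N)^(8/2) / sqrt(2π·8N) · (N/(8N))^(8N)
     = (2π N)^((8−1)/2) / sqrt(8) · 8^(−8N).
Since 8^8 > 1, the factor 8^(−8N) decays exponentially, so the ratio → 0. Substituting N = 17n gives the stated form.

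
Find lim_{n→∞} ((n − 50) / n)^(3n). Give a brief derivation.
lim = e^(−150)

Rewrite as (1 − 50/n)^(3n). By the standard limit (1 + x/n)^n → e^x, we have (1 − 50/n)^n → e^(−50), and raising to the 3rd power gives e^(−150).
More precisely, ln[(1 − 50/n)^(3n)] = 3n · ln(1 − 50/n) = 3n · (-50/n + O(1/n^2)) = -150 + O(1/n) → -150.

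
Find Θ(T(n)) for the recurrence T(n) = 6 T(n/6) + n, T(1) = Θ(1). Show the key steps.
T(n) = Θ(n log n)

log_6 6 = 1, and f(n) = n = Θ(n^(log_6 6)). This is Case 2 of the master theorem: T(n) = Θ(f(n) · log n) = Θ(n log n).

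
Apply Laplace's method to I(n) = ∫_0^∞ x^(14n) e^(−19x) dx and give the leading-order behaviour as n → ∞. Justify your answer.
I(n) ~ (sqrt(2π·14n) / 19) · (14n/(19e))^(14n)

Write the integrand as exp(14n ln x − 19x) and set f(x) = 14n ln x − 19x. Then f'(x) = 14n/x − 19 = 0 at x* = 14n/19, and f''(x*) = −14n/x*^2 = −19^2/(14n). Laplace's method (interior maximum) gives
  I(n) ~ e^(f(x*)) · sqrt(2π / |f''(x*)|)
        = exp(14n ln(14n/19) − 14n) · sqrt(2π · 14n / 19^2)
        = (14n/19)^(14n) e^(−14n) · sqrt(2π·14n) / 19
        = (sqrt(2π·14n) / 19) · (14n/(19e))^(14n).
This matches Γ(14n+1)/19^(14n+1) with Stirling applied to Γ.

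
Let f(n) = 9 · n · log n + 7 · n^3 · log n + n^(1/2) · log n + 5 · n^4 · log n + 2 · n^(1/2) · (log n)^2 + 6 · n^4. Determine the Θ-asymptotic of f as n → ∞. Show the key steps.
f(n) ∈ Θ(n^4 · log n)

Compare the terms by growth order. For large n, n^a · (log n)^b dominates n^a' · (log n)^b' iff a > a', or (a = a' and b > b'). Ranking the 6 terms shows the dominant one is 5 · n^4 · log n. Hence f(n) ∈ Θ(n^4 · log n).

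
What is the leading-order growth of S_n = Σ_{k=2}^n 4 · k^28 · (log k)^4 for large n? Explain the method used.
S_n ~ 4 · n^29 · (log n)^4 / 29

By integral comparison, S_n = ∫_1^n 4 · x^28 · (log x)^4 dx + O(n^28 · (log n)^4). For the integral, the leading term of ∫_1^n x^28 (log x)^4 dx is n^29/29 · (log n)^4 (by repeated integration by parts; each step lowers the log-exponent and produces a relatively O(1/log n) correction). Hence S_n ~ 4 · n^29 · (log n)^4 / 29.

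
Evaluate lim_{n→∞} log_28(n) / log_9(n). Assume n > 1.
lim = ln(9) / ln(28) = log_28(9)

Change of base: log_28(n) = ln n / ln 28 and log_9(n) = ln n / ln 9. The ratio is (ln n / ln 28) · (ln 9 / ln n) = ln 9 / ln 28, a constant independent of n. So the limit is ln 9 / ln 28 = log_28(9).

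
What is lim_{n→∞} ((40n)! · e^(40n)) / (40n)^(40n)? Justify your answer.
lim = ∞

Stirling: (40n)! ~ sqrt(2π·40n) · (40n/e)^(40n). Hence
  (40n)! · e^(40n) / (40n)^(40n) ~ sqrt(2π·40n) = sqrt(2π·40) · sqrt(n) → ∞.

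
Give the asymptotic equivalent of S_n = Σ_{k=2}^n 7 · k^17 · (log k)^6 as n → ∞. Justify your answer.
S_n ~ 7 · n^18 · (log n)^6 / 18

By integral comparison, S_n = ∫_1^n 7 · x^17 · (log x)^6 dx + O(n^17 · (log n)^6). For the integral, the leading term of ∫_1^n x^17 (log x)^6 dx is n^18/18 · (log n)^6 (by repeated integration by parts; each step lowers the log-exponent and produces a relatively O(1/log n) correction). Hence S_n ~ 7 · n^18 · (log n)^6 / 18.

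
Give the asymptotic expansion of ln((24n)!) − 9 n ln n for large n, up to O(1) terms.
ln((24n)!) − 9 n ln n = 15 n ln n + 24(ln 24 − 1) n + (1/2) ln(2π·24n) + O(1/n)

Stirling: ln((24n)!) = 24n ln(24n) − 24n + (1/2) ln(2π·24n) + O(1/n).
Expand 24n ln(24n) = 24n (ln n + ln 24) = 24n ln n + 24n ln 24.
Subtract 9n ln n: leading term is (24 − 9) n ln n = 15 n ln n. The next term is 24n ln 24 − 24n = 24(ln 24 − 1) n. Then the (1/2) ln(2π·24n) correction.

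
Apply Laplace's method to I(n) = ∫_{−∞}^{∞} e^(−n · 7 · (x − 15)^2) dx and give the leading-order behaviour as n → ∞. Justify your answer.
I(n) = sqrt(π/(7n))

Here φ(x) = 7 · (x − 15)^2 has its unique minimum at x* = 15 with φ(x*) = 0 and φ''(x*) = 14. Laplace's method gives
  I(n) ~ e^(−n φ(x*)) · sqrt(2π / (n · φ''(x*))) = sqrt(2π / (14n)) = sqrt(π/(7n)).
This is exact: substituting u = (x − 15)·sqrt(7n) gives I(n) = (1/sqrt(7n)) ∫_{−∞}^{∞} e^(−u^2) du = sqrt(π/(7n)).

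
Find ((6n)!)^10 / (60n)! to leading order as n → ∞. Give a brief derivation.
((6n)!)^10/(60n)! ~ ((2π·6n)^(9/2) / sqrt(10)) · 10^(−10·6n)  →  0

Write N = 6n. Stirling: N! ~ sqrt(2π N)(N/e)^N and (10N)! ~ sqrt(2π·10N)·(10N/e)^(10N).
  (N!)^10/(10N)! ~ (2π N)^(10/2) (N/e)^(10N) / [sqrt(2π·10N) (10N/e)^(10N)]
     = (2π N)^(10/2) / sqrt(2π·10N) · (N/(10N))^(10N)
     = (2π N)^((10−1)/2) / sqrt(10) · 10^(−10N).
Since 10^10 > 1, the factor 10^(−10N) decays exponentially, so the ratio → 0. Substituting N = 6n gives the stated form.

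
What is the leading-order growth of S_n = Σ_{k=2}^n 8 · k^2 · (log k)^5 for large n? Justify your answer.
S_n ~ 8 · n^3 · (log n)^5 / 3

By integral comparison, S_n = ∫_1^n 8 · x^2 · (log x)^5 dx + O(n^2 · (log n)^5). For the integral, the leading term of ∫_1^n x^2 (log x)^5 dx is n^3/3 · (log n)^5 (by repeated integration by parts; each step lowers the log-exponent and produces a relatively O(1/log n) correction). Hence S_n ~ 8 · n^3 · (log n)^5 / 3.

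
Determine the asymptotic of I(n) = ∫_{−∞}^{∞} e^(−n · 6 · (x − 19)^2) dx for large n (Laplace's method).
I(n) = sqrt(π/(6n))

Here φ(x) = 6 · (x − 19)^2 has its unique minimum at x* = 19 with φ(x*) = 0 and φ''(x*) = 12. Laplace's method gives
  I(n) ~ e^(−n φ(x*)) · sqrt(2π / (n · φ''(x*))) = sqrt(2π / (12n)) = sqrt(π/(6n)).
This is exact: substituting u = (x − 19)·sqrt(6n) gives I(n) = (1/sqrt(6n)) ∫_{−∞}^{∞} e^(−u^2) du = sqrt(π/(6n)).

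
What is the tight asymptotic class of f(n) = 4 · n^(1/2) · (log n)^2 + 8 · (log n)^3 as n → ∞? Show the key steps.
f(n) ∈ Θ(n^(1/2) · (log n)^2)

Compare the terms by growth order. For large n, n^a · (log n)^b dominates n^a' · (log n)^b' iff a > a', or (a = a' and b > b'). Ranking the 2 terms shows the dominant one is 4 · n^(1/2) · (log n)^2. Hence f(n) ∈ Θ(n^(1/2) · (log n)^2).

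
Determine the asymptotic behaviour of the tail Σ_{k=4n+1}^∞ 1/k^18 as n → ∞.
Σ_{k>4n} 1/k^18 ~ 1/(17 · (4n)^17)

Compare to the integral: ∫_{4n}^∞ x^(−18) dx = [−x^(−17)/17]_{4n}^∞ = 1/((18−1)·(4n)^17). Euler-Maclaurin then gives
  Σ_{k>4n} 1/k^18 = ∫_{4n}^∞ dx/x^18 − 1/(2·(4n)^18) + O(1/(4n)^19).
(Equivalently this is ζ(18) − Σ_{k≤4n} 1/k^18.)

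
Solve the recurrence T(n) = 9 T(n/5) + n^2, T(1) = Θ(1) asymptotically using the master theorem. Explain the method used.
T(n) = Θ(n^2)

log_5 9 ≈ 1.365. f(n) = n^2 dominates n^(log_5 9) since 2 > 1.365, and the regularity condition a·f(n/b) = 9·(n/5)^2 = (9/25)·n^2 ≤ c·f(n) holds with c = 9/25 ≈ 0.36 < 1. So this is Case 3: T(n) = Θ(f(n)) = Θ(n^2).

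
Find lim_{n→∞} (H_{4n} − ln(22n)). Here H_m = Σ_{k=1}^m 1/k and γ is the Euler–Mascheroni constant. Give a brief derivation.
lim = ln(2/11) + γ

By Euler-Maclaurin, H_m = ln m + γ + O(1/m). So
  H_{4n} − ln(22n) = ln(4n) + γ − ln(22n) + O(1/n)
                       = ln(4/22) + γ + O(1/n).
Hence the limit is ln(4/22) + γ (= ln(2/11)).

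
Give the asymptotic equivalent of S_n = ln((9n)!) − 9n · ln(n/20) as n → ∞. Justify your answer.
S_n ~ 9n · (ln 180 − 1) + O(ln n)

Stirling: ln((9n)!) = 9n ln(9n) − 9n + O(ln n).
  S_n = 9n ln(9n) − 9n − 9n ln(n/20) + O(ln n)
      = 9n ln(9n) − 9n ln n + 9n ln 20 − 9n + O(ln n)
      = 9n ln 9 + 9n ln 20 − 9n + O(ln n)
      = 9n (ln 180 − 1) + O(ln n).
Numerically ln(180) − 1 ≈ 4.1930.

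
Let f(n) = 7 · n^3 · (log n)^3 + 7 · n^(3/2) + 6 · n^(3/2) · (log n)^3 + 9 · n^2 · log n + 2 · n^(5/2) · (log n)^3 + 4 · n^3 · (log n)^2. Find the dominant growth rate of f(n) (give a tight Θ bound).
f(n) ∈ Θ(n^3 · (log n)^3)

Compare the terms by growth order. For large n, n^a · (log n)^b dominates n^a' · (log n)^b' iff a > a', or (a = a' and b > b'). Ranking the 6 terms shows the dominant one is 7 · n^3 · (log n)^3. Hence f(n) ∈ Θ(n^3 · (log n)^3).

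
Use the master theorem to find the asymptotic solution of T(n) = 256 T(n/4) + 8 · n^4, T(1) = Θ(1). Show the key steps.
T(n) = Θ(n^4 log n)

log_4 256 = 4, and f(n) = 8 · n^4 = Θ(n^(log_4 256)). This is Case 2 of the master theorem: T(n) = Θ(f(n) · log n) = Θ(n^4 log n).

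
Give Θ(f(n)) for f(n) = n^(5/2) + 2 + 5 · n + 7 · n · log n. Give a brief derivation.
f(n) ∈ Θ(n^(5/2))

Compare the terms by growth order. For large n, n^a · (log n)^b dominates n^a' · (log n)^b' iff a > a', or (a = a' and b > b'). Ranking the 4 terms shows the dominant one is n^(5/2). Hence f(n) ∈ Θ(n^(5/2)).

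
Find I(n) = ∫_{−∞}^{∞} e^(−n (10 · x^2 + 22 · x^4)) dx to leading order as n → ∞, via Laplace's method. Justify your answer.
I(n) ~ sqrt(π/(10n))

φ(x) = 10 · x^2 + 22 · x^4 has its unique global minimum at x* = 0 (since φ'(x) = 20x + 88x^3 = 0 only at x = 0 for real x with both coefficients positive, and φ → ∞ as |x| → ∞). At x* = 0, φ(0) = 0 and φ''(0) = 20. Laplace's method then gives
  I(n) ~ sqrt(2π / (n · φ''(0))) · e^(−n φ(0)) = sqrt(2π / (20n)) = sqrt(π/(10n)).
The 22 · x^4 term contributes only at subleading order (an O(1/n) relative correction).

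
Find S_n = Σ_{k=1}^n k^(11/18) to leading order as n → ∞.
S_n ~ (18/29) · n^(29/18)

Integral comparison: Σ_{k=1}^n k^(11/18) = ∫_0^n x^(11/18) dx + O(n^(11/18)). The integral is n^(1 + 11/18) / (1 + 11/18) = n^((11+18)/18) / ((11+18)/18) = (18/29) · n^(29/18).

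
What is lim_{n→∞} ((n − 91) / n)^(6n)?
lim = e^(−546)

Rewrite as (1 − 91/n)^(6n). By the standard limit (1 + x/n)^n → e^x, we have (1 − 91/n)^n → e^(−91), and raising to the 6th power gives e^(−546).
More precisely, ln[(1 − 91/n)^(6n)] = 6n · ln(1 − 91/n) = 6n · (-91/n + O(1/n^2)) = -546 + O(1/n) → -546.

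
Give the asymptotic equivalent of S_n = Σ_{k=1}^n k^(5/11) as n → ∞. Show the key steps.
S_n ~ (11/16) · n^(16/11)

Integral comparison: Σ_{k=1}^n k^(5/11) = ∫_0^n x^(5/11) dx + O(n^(5/11)). The integral is n^(1 + 5/11) / (1 + 5/11) = n^((5+11)/11) / ((5+11)/11) = (11/16) · n^(16/11).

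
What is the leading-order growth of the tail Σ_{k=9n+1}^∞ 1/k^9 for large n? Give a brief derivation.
Σ_{k>9n} 1/k^9 ~ 1/(8 · (9n)^8)

Compare to the integral: ∫_{9n}^∞ x^(−9) dx = [−x^(−8)/8]_{9n}^∞ = 1/((9−1)·(9n)^8). Euler-Maclaurin then gives
  Σ_{k>9n} 1/k^9 = ∫_{9n}^∞ dx/x^9 − 1/(2·(9n)^9) + O(1/(9n)^10).
(Equivalently this is ζ(9) − Σ_{k≤9n} 1/k^9.)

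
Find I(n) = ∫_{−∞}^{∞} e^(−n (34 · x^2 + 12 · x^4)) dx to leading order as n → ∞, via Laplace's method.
I(n) ~ sqrt(π/(34n))

φ(x) = 34 · x^2 + 12 · x^4 has its unique global minimum at x* = 0 (since φ'(x) = 68x + 48x^3 = 0 only at x = 0 for real x with both coefficients positive, and φ → ∞ as |x| → ∞). At x* = 0, φ(0) = 0 and φ''(0) = 68. Laplace's method then gives
  I(n) ~ sqrt(2π / (n · φ''(0))) · e^(−n φ(0)) = sqrt(2π / (68n)) = sqrt(π/(34n)).
The 12 · x^4 term contributes only at subleading order (an O(1/n) relative correction).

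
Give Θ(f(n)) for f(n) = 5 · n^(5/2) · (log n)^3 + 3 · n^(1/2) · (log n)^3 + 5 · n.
f(n) ∈ Θ(n^(5/2) · (log n)^3)

Compare the terms by growth order. For large n, n^a · (log n)^b dominates n^a' · (log n)^b' iff a > a', or (a = a' and b > b'). Ranking the 3 terms shows the dominant one is 5 · n^(5/2) · (log n)^3. Hence f(n) ∈ Θ(n^(5/2) · (log n)^3).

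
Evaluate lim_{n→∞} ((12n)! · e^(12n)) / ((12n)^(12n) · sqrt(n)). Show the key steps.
lim = sqrt(2π·12)

Stirling: (12n)! ~ sqrt(2π·12n) · (12n/e)^(12n). Hence
  (12n)! · e^(12n) / (12n)^(12n) ~ sqrt(2π·12n).
Dividing by sqrt(n): sqrt(2π·12n) / sqrt(n) = sqrt(2π·12) · n^((1−1)/2), so the limit is sqrt(2π·12).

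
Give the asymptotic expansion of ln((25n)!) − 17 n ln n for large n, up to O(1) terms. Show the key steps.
ln((25n)!) − 17 n ln n = 8 n ln n + 25(ln 25 − 1) n + (1/2) ln(2π·25n) + O(1/n)

Stirling: ln((25n)!) = 25n ln(25n) − 25n + (1/2) ln(2π·25n) + O(1/n).
Expand 25n ln(25n) = 25n (ln n + ln 25) = 25n ln n + 25n ln 25.
Subtract 17n ln n: leading term is (25 − 17) n ln n = 8 n ln n. The next term is 25n ln 25 − 25n = 25(ln 25 − 1) n. Then the (1/2) ln(2π·25n) correction.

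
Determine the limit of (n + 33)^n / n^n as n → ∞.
lim = e^33

Rewrite as (1 + 33/n)^(n). By the standard limit (1 + x/n)^n → e^x, we have (1 + 33/n)^n → e^33, and raising to the 1st power gives e^33.
More precisely, ln[(1 + 33/n)^(n)] = n · ln(1 + 33/n) = n · (33/n + O(1/n^2)) = 33 + O(1/n) → 33.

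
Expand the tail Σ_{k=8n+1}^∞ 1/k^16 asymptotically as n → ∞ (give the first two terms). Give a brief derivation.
Σ_{k>8n} 1/k^16 = 1/(15 · (8n)^15) − 1/(2 · (8n)^16) + O(1/(8n)^17)

Compare to the integral: ∫_{8n}^∞ x^(−16) dx = [−x^(−15)/15]_{8n}^∞ = 1/((16−1)·(8n)^15). The Euler-Maclaurin correction adds −f(8n)/2 = −1/(2·(8n)^16). Euler-Maclaurin then gives
  Σ_{k>8n} 1/k^16 = ∫_{8n}^∞ dx/x^16 − 1/(2·(8n)^16) + O(1/(8n)^17).
(Equivalently this is ζ(16) − Σ_{k≤8n} 1/k^16.)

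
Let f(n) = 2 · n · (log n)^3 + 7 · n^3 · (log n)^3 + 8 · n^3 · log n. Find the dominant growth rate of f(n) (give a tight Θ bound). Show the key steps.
f(n) ∈ Θ(n^3 · (log n)^3)

Compare the terms by growth order. For large n, n^a · (log n)^b dominates n^a' · (log n)^b' iff a > a', or (a = a' and b > b'). Ranking the 3 terms shows the dominant one is 7 · n^3 · (log n)^3. Hence f(n) ∈ Θ(n^3 · (log n)^3).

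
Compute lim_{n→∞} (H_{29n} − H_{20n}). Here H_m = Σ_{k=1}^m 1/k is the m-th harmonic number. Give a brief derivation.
lim = ln(29/20)

Euler-Maclaurin gives H_m = ln m + γ + 1/(2m) + O(1/m^2). The γ and O(1/m) terms cancel in the difference:
  H_{29n} − H_{20n} = ln(29n) − ln(20n) + O(1/n) = ln(29/20) + O(1/n).
Hence the limit is ln(29/20).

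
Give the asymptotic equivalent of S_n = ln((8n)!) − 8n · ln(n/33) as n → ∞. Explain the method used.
S_n ~ 8n · (ln 264 − 1) + O(ln n)

Stirling: ln((8n)!) = 8n ln(8n) − 8n + O(ln n).
  S_n = 8n ln(8n) − 8n − 8n ln(n/33) + O(ln n)
      = 8n ln(8n) − 8n ln n + 8n ln 33 − 8n + O(ln n)
      = 8n ln 8 + 8n ln 33 − 8n + O(ln n)
      = 8n (ln 264 − 1) + O(ln n).
Numerically ln(264) − 1 ≈ 4.5759.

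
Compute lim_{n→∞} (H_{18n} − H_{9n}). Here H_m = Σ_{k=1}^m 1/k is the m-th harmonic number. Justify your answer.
lim = ln(18/9) = ln 2

Euler-Maclaurin gives H_m = ln m + γ + 1/(2m) + O(1/m^2). The γ and O(1/m) terms cancel in the difference:
  H_{18n} − H_{9n} = ln(18n) − ln(9n) + O(1/n) = ln(18/9) + O(1/n).
Hence the limit is ln(18/9) = ln 2.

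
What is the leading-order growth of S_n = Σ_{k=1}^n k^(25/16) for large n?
S_n ~ (16/41) · n^(41/16)

Integral comparison: Σ_{k=1}^n k^(25/16) = ∫_0^n x^(25/16) dx + O(n^(25/16)). The integral is n^(1 + 25/16) / (1 + 25/16) = n^((25+16)/16) / ((25+16)/16) = (16/41) · n^(41/16).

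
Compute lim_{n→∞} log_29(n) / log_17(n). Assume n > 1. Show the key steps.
lim = ln(17) / ln(29) = log_29(17)

Change of base: log_29(n) = ln n / ln 29 and log_17(n) = ln n / ln 17. The ratio is (ln n / ln 29) · (ln 17 / ln n) = ln 17 / ln 29, a constant independent of n. So the limit is ln 17 / ln 29 = log_29(17).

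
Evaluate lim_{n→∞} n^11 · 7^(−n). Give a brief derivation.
lim = 0

Exponentials with base > 1 dominate every fixed polynomial: for any fixed c, n^c / 7^n → 0 as n → ∞ (e.g. by the ratio test, or by writing 7^n = e^(n ln 7) and noting e^(n ln 7) / n^c → ∞). Hence n^11 · 7^(−n) = n^11 / 7^n → 0.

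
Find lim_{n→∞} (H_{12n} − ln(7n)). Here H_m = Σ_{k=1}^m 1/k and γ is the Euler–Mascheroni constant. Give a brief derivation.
lim = ln(12/7) + γ

By Euler-Maclaurin, H_m = ln m + γ + O(1/m). So
  H_{12n} − ln(7n) = ln(12n) + γ − ln(7n) + O(1/n)
                       = ln(12/7) + γ + O(1/n).
Hence the limit is ln(12/7) + γ.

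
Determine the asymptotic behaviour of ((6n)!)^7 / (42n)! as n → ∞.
((6n)!)^7/(42n)! ~ ((2π·6n)^(6/2) / sqrt(7)) · 7^(−7·6n)  →  0

Write N = 6n. Stirling: N! ~ sqrt(2π N)(N/e)^N and (7N)! ~ sqrt(2π·7N)·(7N/e)^(7N).
  (N!)^7/(7N)! ~ (2π N)^(7/2) (N/e)^(7N) / [sqrt(2π·7N) (7N/e)^(7N)]
     = (2π N)^(7/2) / sqrt(2π·7N) · (N/(7N))^(7N)
     = (2π N)^((7−1)/2) / sqrt(7) · 7^(−7N).
Since 7^7 > 1, the factor 7^(−7N) decays exponentially, so the ratio → 0. Substituting N = 6n gives the stated form.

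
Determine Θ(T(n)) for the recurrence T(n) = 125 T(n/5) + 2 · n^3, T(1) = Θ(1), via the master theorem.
T(n) = Θ(n^3 log n)

log_5 125 = 3, and f(n) = 2 · n^3 = Θ(n^(log_5 125)). This is Case 2 of the master theorem: T(n) = Θ(f(n) · log n) = Θ(n^3 log n).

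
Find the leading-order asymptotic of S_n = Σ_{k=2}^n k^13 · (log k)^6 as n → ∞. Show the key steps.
S_n ~ n^14 · (log n)^6 / 14

By integral comparison, S_n = ∫_1^n x^13 · (log x)^6 dx + O(n^13 · (log n)^6). For the integral, the leading term of ∫_1^n x^13 (log x)^6 dx is n^14/14 · (log n)^6 (by repeated integration by parts; each step lowers the log-exponent and produces a relatively O(1/log n) correction). Hence S_n ~ n^14 · (log n)^6 / 14.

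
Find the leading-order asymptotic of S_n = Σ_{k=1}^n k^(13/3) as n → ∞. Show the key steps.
S_n ~ (3/16) · n^(16/3)

Integral comparison: Σ_{k=1}^n k^(13/3) = ∫_0^n x^(13/3) dx + O(n^(13/3)). The integral is n^(1 + 13/3) / (1 + 13/3) = n^((13+3)/3) / ((13+3)/3) = (3/16) · n^(16/3).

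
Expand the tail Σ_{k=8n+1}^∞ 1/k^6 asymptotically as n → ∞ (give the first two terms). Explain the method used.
Σ_{k>8n} 1/k^6 = 1/(5 · (8n)^5) − 1/(2 · (8n)^6) + O(1/(8n)^7)

Compare to the integral: ∫_{8n}^∞ x^(−6) dx = [−x^(−5)/5]_{8n}^∞ = 1/((6−1)·(8n)^5). The Euler-Maclaurin correction adds −f(8n)/2 = −1/(2·(8n)^6). Euler-Maclaurin then gives
  Σ_{k>8n} 1/k^6 = ∫_{8n}^∞ dx/x^6 − 1/(2·(8n)^6) + O(1/(8n)^7).
(Equivalently this is ζ(6) − Σ_{k≤8n} 1/k^6.)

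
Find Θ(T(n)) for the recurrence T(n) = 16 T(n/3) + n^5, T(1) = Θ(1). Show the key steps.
T(n) = Θ(n^5)

log_3 16 ≈ 2.524. f(n) = n^5 dominates n^(log_3 16) since 5 > 2.524, and the regularity condition a·f(n/b) = 16·(n/3)^5 = (16/243)·n^5 ≤ c·f(n) holds with c = 16/243 ≈ 0.0658 < 1. So this is Case 3: T(n) = Θ(f(n)) = Θ(n^5).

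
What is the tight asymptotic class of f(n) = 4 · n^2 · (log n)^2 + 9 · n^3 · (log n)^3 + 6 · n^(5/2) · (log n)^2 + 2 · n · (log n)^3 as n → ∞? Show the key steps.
f(n) ∈ Θ(n^3 · (log n)^3)

Compare the terms by growth order. For large n, n^a · (log n)^b dominates n^a' · (log n)^b' iff a > a', or (a = a' and b > b'). Ranking the 4 terms shows the dominant one is 9 · n^3 · (log n)^3. Hence f(n) ∈ Θ(n^3 · (log n)^3).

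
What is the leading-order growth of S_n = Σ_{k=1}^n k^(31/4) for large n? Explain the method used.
S_n ~ (4/35) · n^(35/4)

Integral comparison: Σ_{k=1}^n k^(31/4) = ∫_0^n x^(31/4) dx + O(n^(31/4)). The integral is n^(1 + 31/4) / (1 + 31/4) = n^((31+4)/4) / ((31+4)/4) = (4/35) · n^(35/4).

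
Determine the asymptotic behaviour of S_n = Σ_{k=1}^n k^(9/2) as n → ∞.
S_n ~ (2/11) · n^(11/2)

Integral comparison: Σ_{k=1}^n k^(9/2) = ∫_0^n x^(9/2) dx + O(n^(9/2)). The integral is n^(1 + 9/2) / (1 + 9/2) = n^((9+2)/2) / ((9+2)/2) = (2/11) · n^(11/2).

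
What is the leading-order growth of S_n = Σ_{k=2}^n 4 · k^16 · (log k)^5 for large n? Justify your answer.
S_n ~ 4 · n^17 · (log n)^5 / 17

By integral comparison, S_n = ∫_1^n 4 · x^16 · (log x)^5 dx + O(n^16 · (log n)^5). For the integral, the leading term of ∫_1^n x^16 (log x)^5 dx is n^17/17 · (log n)^5 (by repeated integration by parts; each step lowers the log-exponent and produces a relatively O(1/log n) correction). Hence S_n ~ 4 · n^17 · (log n)^5 / 17.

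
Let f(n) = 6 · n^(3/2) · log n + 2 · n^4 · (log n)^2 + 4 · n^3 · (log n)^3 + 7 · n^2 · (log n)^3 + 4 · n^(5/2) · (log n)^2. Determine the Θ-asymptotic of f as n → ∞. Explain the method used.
f(n) ∈ Θ(n^4 · (log n)^2)

Compare the terms by growth order. For large n, n^a · (log n)^b dominates n^a' · (log n)^b' iff a > a', or (a = a' and b > b'). Ranking the 5 terms shows the dominant one is 2 · n^4 · (log n)^2. Hence f(n) ∈ Θ(n^4 · (log n)^2).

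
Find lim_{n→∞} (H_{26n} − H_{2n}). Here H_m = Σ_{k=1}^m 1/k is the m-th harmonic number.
lim = ln(26/2) = ln 13

Euler-Maclaurin gives H_m = ln m + γ + 1/(2m) + O(1/m^2). The γ and O(1/m) terms cancel in the difference:
  H_{26n} − H_{2n} = ln(26n) − ln(2n) + O(1/n) = ln(26/2) + O(1/n).
Hence the limit is ln(26/2) = ln 13.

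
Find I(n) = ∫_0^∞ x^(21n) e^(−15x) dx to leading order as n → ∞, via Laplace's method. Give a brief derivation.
I(n) ~ (sqrt(2π·21n) / 15) · (21n/(15e))^(21n)

Write the integrand as exp(21n ln x − 15x) and set f(x) = 21n ln x − 15x. Then f'(x) = 21n/x − 15 = 0 at x* = 21n/15, and f''(x*) = −21n/x*^2 = −15^2/(21n). Laplace's method (interior maximum) gives
  I(n) ~ e^(f(x*)) · sqrt(2π / |f''(x*)|)
        = exp(21n ln(21n/15) − 21n) · sqrt(2π · 21n / 15^2)
        = (21n/15)^(21n) e^(−21n) · sqrt(2π·21n) / 15
        = (sqrt(2π·21n) / 15) · (21n/(15e))^(21n).
This matches Γ(21n+1)/15^(21n+1) with Stirling applied to Γ.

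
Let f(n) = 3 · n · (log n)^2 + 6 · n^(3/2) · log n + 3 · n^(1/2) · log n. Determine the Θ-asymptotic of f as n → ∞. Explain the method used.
f(n) ∈ Θ(n^(3/2) · log n)

Compare the terms by growth order. For large n, n^a · (log n)^b dominates n^a' · (log n)^b' iff a > a', or (a = a' and b > b'). Ranking the 3 terms shows the dominant one is 6 · n^(3/2) · log n. Hence f(n) ∈ Θ(n^(3/2) · log n).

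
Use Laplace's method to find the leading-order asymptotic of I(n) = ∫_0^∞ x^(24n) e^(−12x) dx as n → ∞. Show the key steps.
I(n) ~ (sqrt(2π·24n) / 12) · (24n/(12e))^(24n)

Write the integrand as exp(24n ln x − 12x) and set f(x) = 24n ln x − 12x. Then f'(x) = 24n/x − 12 = 0 at x* = 24n/12, and f''(x*) = −24n/x*^2 = −12^2/(24n). Laplace's method (interior maximum) gives
  I(n) ~ e^(f(x*)) · sqrt(2π / |f''(x*)|)
        = exp(24n ln(24n/12) − 24n) · sqrt(2π · 24n / 12^2)
        = (24n/12)^(24n) e^(−24n) · sqrt(2π·24n) / 12
        = (sqrt(2π·24n) / 12) · (24n/(12e))^(24n).
This matches Γ(24n+1)/12^(24n+1) with Stirling applied to Γ.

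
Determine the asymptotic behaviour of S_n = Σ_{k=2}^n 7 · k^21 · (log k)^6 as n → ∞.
S_n ~ 7 · n^22 · (log n)^6 / 22

By integral comparison, S_n = ∫_1^n 7 · x^21 · (log x)^6 dx + O(n^21 · (log n)^6). For the integral, the leading term of ∫_1^n x^21 (log x)^6 dx is n^22/22 · (log n)^6 (by repeated integration by parts; each step lowers the log-exponent and produces a relatively O(1/log n) correction). Hence S_n ~ 7 · n^22 · (log n)^6 / 22.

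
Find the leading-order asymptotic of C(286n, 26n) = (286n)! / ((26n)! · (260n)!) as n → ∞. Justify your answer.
C(286n, 26n) ~ (285311670611/10000000000)^(26n) · sqrt(11/(20π·26n))

Write N = 26n. Apply Stirling to each factorial:
  (11N)! ~ sqrt(2π·11N) · (11N/e)^(11N),
  N! ~ sqrt(2π N) · (N/e)^N,
  (10N)! ~ sqrt(2π·10N) · (10N/e)^(10N).
The exponential factors combine to (11N)^(11N) / (N^N · (10N)^(10N)) = 11^(11N)/10^(10N) = (11^11/10^10)^N = (285311670611/10000000000)^N.
The square-root prefactors combine to sqrt(2π·11N) / (sqrt(2π N)·sqrt(2π·10N)) = sqrt(11 / (2π·10·N)) = sqrt(11/(20π·26n)).
Substituting N = 26n: C(286n, 26n) ~ (285311670611/10000000000)^(26n) · sqrt(11/(20π·26n)).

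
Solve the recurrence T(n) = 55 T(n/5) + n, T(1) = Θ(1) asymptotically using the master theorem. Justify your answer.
T(n) = Θ(n^(log_5 55))

Master theorem: compare f(n) = n to n^(log_5 55) where log_5 55 ≈ 2.490. Since 1 < log_5 55, we have f(n) = O(n^(log_5 55 − ε)) for some ε > 0 — Case 1. Hence T(n) = Θ(n^(log_5 55)).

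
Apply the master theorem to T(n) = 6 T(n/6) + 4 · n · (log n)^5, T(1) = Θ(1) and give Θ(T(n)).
T(n) = Θ(n · (log n)^6)

Here log_6 6 = 1 and f(n) = 4 · n · (log n)^5 = Θ(n^(log_6 6) · (log n)^5). This is the extended Case 2 of the master theorem (f matches the critical exponent up to log factors), giving T(n) = Θ(n^(log_6 6) · (log n)^(5+1)) = Θ(n · (log n)^6).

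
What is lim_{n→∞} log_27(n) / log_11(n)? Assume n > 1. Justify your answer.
lim = ln(11) / ln(27) = log_27(11)

Change of base: log_27(n) = ln n / ln 27 and log_11(n) = ln n / ln 11. The ratio is (ln n / ln 27) · (ln 11 / ln n) = ln 11 / ln 27, a constant independent of n. So the limit is ln 11 / ln 27 = log_27(11).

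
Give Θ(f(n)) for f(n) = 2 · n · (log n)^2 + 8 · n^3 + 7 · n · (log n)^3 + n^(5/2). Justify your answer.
f(n) ∈ Θ(n^3)

Compare the terms by growth order. For large n, n^a · (log n)^b dominates n^a' · (log n)^b' iff a > a', or (a = a' and b > b'). Ranking the 4 terms shows the dominant one is 8 · n^3. Hence f(n) ∈ Θ(n^3).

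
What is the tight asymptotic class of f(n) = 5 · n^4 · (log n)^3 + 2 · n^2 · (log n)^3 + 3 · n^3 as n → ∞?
f(n) ∈ Θ(n^4 · (log n)^3)

Compare the terms by growth order. For large n, n^a · (log n)^b dominates n^a' · (log n)^b' iff a > a', or (a = a' and b > b'). Ranking the 3 terms shows the dominant one is 5 · n^4 · (log n)^3. Hence f(n) ∈ Θ(n^4 · (log n)^3).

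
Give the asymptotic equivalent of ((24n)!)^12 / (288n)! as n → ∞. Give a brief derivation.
((24n)!)^12/(288n)! ~ ((2π·24n)^(11/2) / sqrt(12)) · 12^(−12·24n)  →  0

Write N = 24n. Stirling: N! ~ sqrt(2π N)(N/e)^N and (12N)! ~ sqrt(2π·12N)·(12N/e)^(12N).
  (N!)^12/(12N)! ~ (2π N)^(12/2) (N/e)^(12N) / [sqrt(2π·12N) (12N/e)^(12N)]
     = (2π N)^(12/2) / sqrt(2π·12N) · (N/(12N))^(12N)
     = (2π N)^((12−1)/2) / sqrt(12) · 12^(−12N).
Since 12^12 > 1, the factor 12^(−12N) decays exponentially, so the ratio → 0. Substituting N = 24n gives the stated form.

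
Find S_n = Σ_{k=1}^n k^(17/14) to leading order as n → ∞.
S_n ~ (14/31) · n^(31/14)

Integral comparison: Σ_{k=1}^n k^(17/14) = ∫_0^n x^(17/14) dx + O(n^(17/14)). The integral is n^(1 + 17/14) / (1 + 17/14) = n^((17+14)/14) / ((17+14)/14) = (14/31) · n^(31/14).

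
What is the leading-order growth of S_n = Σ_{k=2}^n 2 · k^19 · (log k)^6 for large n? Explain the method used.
S_n ~ n^20 · (log n)^6 / 10

By integral comparison, S_n = ∫_1^n 2 · x^19 · (log x)^6 dx + O(n^19 · (log n)^6). For the integral, the leading term of ∫_1^n x^19 (log x)^6 dx is n^20/20 · (log n)^6 (by repeated integration by parts; each step lowers the log-exponent and produces a relatively O(1/log n) correction). Hence S_n ~ n^20 · (log n)^6 / 10.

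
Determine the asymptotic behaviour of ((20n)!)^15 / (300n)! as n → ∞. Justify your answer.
((20n)!)^15/(300n)! ~ ((2π·20n)^(14/2) / sqrt(15)) · 15^(−15·20n)  →  0

Write N = 20n. Stirling: N! ~ sqrt(2π N)(N/e)^N and (15N)! ~ sqrt(2π·15N)·(15N/e)^(15N).
  (N!)^15/(15N)! ~ (2π N)^(15/2) (N/e)^(15N) / [sqrt(2π·15N) (15N/e)^(15N)]
     = (2π N)^(15/2) / sqrt(2π·15N) · (N/(15N))^(15N)
     = (2π N)^((15−1)/2) / sqrt(15) · 15^(−15N).
Since 15^15 > 1, the factor 15^(−15N) decays exponentially, so the ratio → 0. Substituting N = 20n gives the stated form.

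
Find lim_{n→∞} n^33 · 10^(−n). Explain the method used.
lim = 0

Exponentials with base > 1 dominate every fixed polynomial: for any fixed c, n^c / 10^n → 0 as n → ∞ (e.g. by the ratio test, or by writing 10^n = e^(n ln 10) and noting e^(n ln 10) / n^c → ∞). Hence n^33 · 10^(−n) = n^33 / 10^n → 0.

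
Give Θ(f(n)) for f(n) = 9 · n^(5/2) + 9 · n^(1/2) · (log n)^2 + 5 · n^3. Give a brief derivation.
f(n) ∈ Θ(n^3)

Compare the terms by growth order. For large n, n^a · (log n)^b dominates n^a' · (log n)^b' iff a > a', or (a = a' and b > b'). Ranking the 3 terms shows the dominant one is 5 · n^3. Hence f(n) ∈ Θ(n^3).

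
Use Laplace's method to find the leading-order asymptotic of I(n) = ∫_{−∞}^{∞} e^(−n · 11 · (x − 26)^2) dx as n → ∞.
I(n) = sqrt(π/(11n))

Here φ(x) = 11 · (x − 26)^2 has its unique minimum at x* = 26 with φ(x*) = 0 and φ''(x*) = 22. Laplace's method gives
  I(n) ~ e^(−n φ(x*)) · sqrt(2π / (n · φ''(x*))) = sqrt(2π / (22n)) = sqrt(π/(11n)).
This is exact: substituting u = (x − 26)·sqrt(11n) gives I(n) = (1/sqrt(11n)) ∫_{−∞}^{∞} e^(−u^2) du = sqrt(π/(11n)).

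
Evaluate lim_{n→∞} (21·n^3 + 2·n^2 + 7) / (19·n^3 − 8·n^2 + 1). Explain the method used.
lim = 21/19

For large n the leading n^3 terms dominate both numerator and denominator. Dividing top and bottom by n^3, every other term tends to 0, leaving 21/19.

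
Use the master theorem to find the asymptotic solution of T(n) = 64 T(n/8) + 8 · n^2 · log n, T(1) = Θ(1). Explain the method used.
T(n) = Θ(n^2 · (log n)^2)

Here log_8 64 = 2 and f(n) = 8 · n^2 · log n = Θ(n^(log_8 64) · (log n)^1). This is the extended Case 2 of the master theorem (f matches the critical exponent up to log factors), giving T(n) = Θ(n^(log_8 64) · (log n)^(1+1)) = Θ(n^2 · (log n)^2).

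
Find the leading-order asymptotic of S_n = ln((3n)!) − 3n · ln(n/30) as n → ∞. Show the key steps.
S_n ~ 3n · (ln 90 − 1) + O(ln n)

Stirling: ln((3n)!) = 3n ln(3n) − 3n + O(ln n).
  S_n = 3n ln(3n) − 3n − 3n ln(n/30) + O(ln n)
      = 3n ln(3n) − 3n ln n + 3n ln 30 − 3n + O(ln n)
      = 3n ln 3 + 3n ln 30 − 3n + O(ln n)
      = 3n (ln 90 − 1) + O(ln n).
Numerically ln(90) − 1 ≈ 3.4998.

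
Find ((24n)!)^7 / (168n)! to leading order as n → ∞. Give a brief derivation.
((24n)!)^7/(168n)! ~ ((2π·24n)^(6/2) / sqrt(7)) · 7^(−7·24n)  →  0

Write N = 24n. Stirling: N! ~ sqrt(2π N)(N/e)^N and (7N)! ~ sqrt(2π·7N)·(7N/e)^(7N).
  (N!)^7/(7N)! ~ (2π N)^(7/2) (N/e)^(7N) / [sqrt(2π·7N) (7N/e)^(7N)]
     = (2π N)^(7/2) / sqrt(2π·7N) · (N/(7N))^(7N)
     = (2π N)^((7−1)/2) / sqrt(7) · 7^(−7N).
Since 7^7 > 1, the factor 7^(−7N) decays exponentially, so the ratio → 0. Substituting N = 24n gives the stated form.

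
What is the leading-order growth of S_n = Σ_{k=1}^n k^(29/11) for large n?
S_n ~ (11/40) · n^(40/11)

Integral comparison: Σ_{k=1}^n k^(29/11) = ∫_0^n x^(29/11) dx + O(n^(29/11)). The integral is n^(1 + 29/11) / (1 + 29/11) = n^((29+11)/11) / ((29+11)/11) = (11/40) · n^(40/11).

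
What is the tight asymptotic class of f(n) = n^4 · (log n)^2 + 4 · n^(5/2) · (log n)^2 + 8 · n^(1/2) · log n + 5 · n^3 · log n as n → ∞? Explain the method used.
f(n) ∈ Θ(n^4 · (log n)^2)

Compare the terms by growth order. For large n, n^a · (log n)^b dominates n^a' · (log n)^b' iff a > a', or (a = a' and b > b'). Ranking the 4 terms shows the dominant one is n^4 · (log n)^2. Hence f(n) ∈ Θ(n^4 · (log n)^2).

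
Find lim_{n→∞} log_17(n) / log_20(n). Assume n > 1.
lim = ln(20) / ln(17) = log_17(20)

Change of base: log_17(n) = ln n / ln 17 and log_20(n) = ln n / ln 20. The ratio is (ln n / ln 17) · (ln 20 / ln n) = ln 20 / ln 17, a constant independent of n. So the limit is ln 20 / ln 17 = log_17(20).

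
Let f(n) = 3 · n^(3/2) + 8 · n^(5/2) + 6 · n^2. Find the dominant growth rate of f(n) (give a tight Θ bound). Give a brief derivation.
f(n) ∈ Θ(n^(5/2))

Compare the terms by growth order. For large n, n^a · (log n)^b dominates n^a' · (log n)^b' iff a > a', or (a = a' and b > b'). Ranking the 3 terms shows the dominant one is 8 · n^(5/2). Hence f(n) ∈ Θ(n^(5/2)).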